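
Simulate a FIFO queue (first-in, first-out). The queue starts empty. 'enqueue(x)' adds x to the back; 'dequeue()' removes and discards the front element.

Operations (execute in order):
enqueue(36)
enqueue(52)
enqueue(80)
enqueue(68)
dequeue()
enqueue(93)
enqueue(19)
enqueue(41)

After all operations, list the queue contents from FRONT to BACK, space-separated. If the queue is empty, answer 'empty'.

Answer: 52 80 68 93 19 41

Derivation:
enqueue(36): [36]
enqueue(52): [36, 52]
enqueue(80): [36, 52, 80]
enqueue(68): [36, 52, 80, 68]
dequeue(): [52, 80, 68]
enqueue(93): [52, 80, 68, 93]
enqueue(19): [52, 80, 68, 93, 19]
enqueue(41): [52, 80, 68, 93, 19, 41]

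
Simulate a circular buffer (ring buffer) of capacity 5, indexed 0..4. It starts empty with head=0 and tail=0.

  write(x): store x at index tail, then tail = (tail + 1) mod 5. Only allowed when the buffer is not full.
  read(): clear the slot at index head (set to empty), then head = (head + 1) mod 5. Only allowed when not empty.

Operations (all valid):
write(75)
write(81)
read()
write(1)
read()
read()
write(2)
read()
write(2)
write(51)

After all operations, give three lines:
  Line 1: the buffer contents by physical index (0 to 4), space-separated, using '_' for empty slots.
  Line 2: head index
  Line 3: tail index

Answer: 51 _ _ _ 2
4
1

Derivation:
write(75): buf=[75 _ _ _ _], head=0, tail=1, size=1
write(81): buf=[75 81 _ _ _], head=0, tail=2, size=2
read(): buf=[_ 81 _ _ _], head=1, tail=2, size=1
write(1): buf=[_ 81 1 _ _], head=1, tail=3, size=2
read(): buf=[_ _ 1 _ _], head=2, tail=3, size=1
read(): buf=[_ _ _ _ _], head=3, tail=3, size=0
write(2): buf=[_ _ _ 2 _], head=3, tail=4, size=1
read(): buf=[_ _ _ _ _], head=4, tail=4, size=0
write(2): buf=[_ _ _ _ 2], head=4, tail=0, size=1
write(51): buf=[51 _ _ _ 2], head=4, tail=1, size=2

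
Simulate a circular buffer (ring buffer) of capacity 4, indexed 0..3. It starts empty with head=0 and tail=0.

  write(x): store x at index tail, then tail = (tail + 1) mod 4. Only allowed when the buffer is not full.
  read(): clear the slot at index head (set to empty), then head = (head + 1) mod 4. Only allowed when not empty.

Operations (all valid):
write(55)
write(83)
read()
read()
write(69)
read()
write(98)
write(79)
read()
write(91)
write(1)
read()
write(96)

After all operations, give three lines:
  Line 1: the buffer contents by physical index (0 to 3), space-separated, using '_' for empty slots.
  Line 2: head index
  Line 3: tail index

Answer: _ 91 1 96
1
0

Derivation:
write(55): buf=[55 _ _ _], head=0, tail=1, size=1
write(83): buf=[55 83 _ _], head=0, tail=2, size=2
read(): buf=[_ 83 _ _], head=1, tail=2, size=1
read(): buf=[_ _ _ _], head=2, tail=2, size=0
write(69): buf=[_ _ 69 _], head=2, tail=3, size=1
read(): buf=[_ _ _ _], head=3, tail=3, size=0
write(98): buf=[_ _ _ 98], head=3, tail=0, size=1
write(79): buf=[79 _ _ 98], head=3, tail=1, size=2
read(): buf=[79 _ _ _], head=0, tail=1, size=1
write(91): buf=[79 91 _ _], head=0, tail=2, size=2
write(1): buf=[79 91 1 _], head=0, tail=3, size=3
read(): buf=[_ 91 1 _], head=1, tail=3, size=2
write(96): buf=[_ 91 1 96], head=1, tail=0, size=3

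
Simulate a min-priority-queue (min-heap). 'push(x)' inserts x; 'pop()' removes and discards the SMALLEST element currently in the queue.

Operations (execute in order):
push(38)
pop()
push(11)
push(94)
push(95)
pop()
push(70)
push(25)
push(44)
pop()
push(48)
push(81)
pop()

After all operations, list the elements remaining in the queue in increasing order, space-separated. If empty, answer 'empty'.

Answer: 48 70 81 94 95

Derivation:
push(38): heap contents = [38]
pop() → 38: heap contents = []
push(11): heap contents = [11]
push(94): heap contents = [11, 94]
push(95): heap contents = [11, 94, 95]
pop() → 11: heap contents = [94, 95]
push(70): heap contents = [70, 94, 95]
push(25): heap contents = [25, 70, 94, 95]
push(44): heap contents = [25, 44, 70, 94, 95]
pop() → 25: heap contents = [44, 70, 94, 95]
push(48): heap contents = [44, 48, 70, 94, 95]
push(81): heap contents = [44, 48, 70, 81, 94, 95]
pop() → 44: heap contents = [48, 70, 81, 94, 95]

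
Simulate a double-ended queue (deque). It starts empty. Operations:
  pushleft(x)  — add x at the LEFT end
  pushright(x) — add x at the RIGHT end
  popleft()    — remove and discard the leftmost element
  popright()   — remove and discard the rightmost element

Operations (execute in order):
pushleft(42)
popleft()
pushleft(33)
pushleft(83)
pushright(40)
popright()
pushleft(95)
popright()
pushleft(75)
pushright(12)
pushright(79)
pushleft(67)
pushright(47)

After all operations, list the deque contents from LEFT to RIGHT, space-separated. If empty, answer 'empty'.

pushleft(42): [42]
popleft(): []
pushleft(33): [33]
pushleft(83): [83, 33]
pushright(40): [83, 33, 40]
popright(): [83, 33]
pushleft(95): [95, 83, 33]
popright(): [95, 83]
pushleft(75): [75, 95, 83]
pushright(12): [75, 95, 83, 12]
pushright(79): [75, 95, 83, 12, 79]
pushleft(67): [67, 75, 95, 83, 12, 79]
pushright(47): [67, 75, 95, 83, 12, 79, 47]

Answer: 67 75 95 83 12 79 47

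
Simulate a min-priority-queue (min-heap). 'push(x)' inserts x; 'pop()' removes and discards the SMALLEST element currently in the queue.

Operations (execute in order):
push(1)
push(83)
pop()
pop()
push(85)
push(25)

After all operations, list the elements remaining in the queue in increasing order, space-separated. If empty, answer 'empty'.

Answer: 25 85

Derivation:
push(1): heap contents = [1]
push(83): heap contents = [1, 83]
pop() → 1: heap contents = [83]
pop() → 83: heap contents = []
push(85): heap contents = [85]
push(25): heap contents = [25, 85]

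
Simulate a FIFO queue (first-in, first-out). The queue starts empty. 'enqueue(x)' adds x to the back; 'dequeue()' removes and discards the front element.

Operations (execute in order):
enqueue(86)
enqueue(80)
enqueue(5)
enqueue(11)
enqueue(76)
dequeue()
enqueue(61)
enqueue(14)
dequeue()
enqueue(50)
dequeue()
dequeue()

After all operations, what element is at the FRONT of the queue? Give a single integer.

enqueue(86): queue = [86]
enqueue(80): queue = [86, 80]
enqueue(5): queue = [86, 80, 5]
enqueue(11): queue = [86, 80, 5, 11]
enqueue(76): queue = [86, 80, 5, 11, 76]
dequeue(): queue = [80, 5, 11, 76]
enqueue(61): queue = [80, 5, 11, 76, 61]
enqueue(14): queue = [80, 5, 11, 76, 61, 14]
dequeue(): queue = [5, 11, 76, 61, 14]
enqueue(50): queue = [5, 11, 76, 61, 14, 50]
dequeue(): queue = [11, 76, 61, 14, 50]
dequeue(): queue = [76, 61, 14, 50]

Answer: 76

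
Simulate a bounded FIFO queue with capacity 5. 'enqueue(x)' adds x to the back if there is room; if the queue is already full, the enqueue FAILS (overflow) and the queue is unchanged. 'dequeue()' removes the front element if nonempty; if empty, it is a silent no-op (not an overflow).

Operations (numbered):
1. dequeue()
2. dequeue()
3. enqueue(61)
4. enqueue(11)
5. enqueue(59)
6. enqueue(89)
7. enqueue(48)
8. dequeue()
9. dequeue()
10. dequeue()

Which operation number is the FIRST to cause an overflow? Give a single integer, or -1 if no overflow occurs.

Answer: -1

Derivation:
1. dequeue(): empty, no-op, size=0
2. dequeue(): empty, no-op, size=0
3. enqueue(61): size=1
4. enqueue(11): size=2
5. enqueue(59): size=3
6. enqueue(89): size=4
7. enqueue(48): size=5
8. dequeue(): size=4
9. dequeue(): size=3
10. dequeue(): size=2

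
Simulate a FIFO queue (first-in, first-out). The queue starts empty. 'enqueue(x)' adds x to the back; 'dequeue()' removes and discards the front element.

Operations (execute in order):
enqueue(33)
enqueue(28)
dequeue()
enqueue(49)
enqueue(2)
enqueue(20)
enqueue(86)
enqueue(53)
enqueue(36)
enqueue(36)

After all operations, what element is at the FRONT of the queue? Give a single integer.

enqueue(33): queue = [33]
enqueue(28): queue = [33, 28]
dequeue(): queue = [28]
enqueue(49): queue = [28, 49]
enqueue(2): queue = [28, 49, 2]
enqueue(20): queue = [28, 49, 2, 20]
enqueue(86): queue = [28, 49, 2, 20, 86]
enqueue(53): queue = [28, 49, 2, 20, 86, 53]
enqueue(36): queue = [28, 49, 2, 20, 86, 53, 36]
enqueue(36): queue = [28, 49, 2, 20, 86, 53, 36, 36]

Answer: 28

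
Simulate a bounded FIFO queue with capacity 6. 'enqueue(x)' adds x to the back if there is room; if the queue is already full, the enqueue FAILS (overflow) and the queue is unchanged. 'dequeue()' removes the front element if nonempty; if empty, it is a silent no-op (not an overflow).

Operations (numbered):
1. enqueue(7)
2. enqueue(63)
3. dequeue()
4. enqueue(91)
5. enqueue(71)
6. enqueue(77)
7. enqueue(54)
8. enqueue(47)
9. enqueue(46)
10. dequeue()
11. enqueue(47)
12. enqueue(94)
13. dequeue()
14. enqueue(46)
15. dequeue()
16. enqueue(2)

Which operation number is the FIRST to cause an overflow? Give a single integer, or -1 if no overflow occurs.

1. enqueue(7): size=1
2. enqueue(63): size=2
3. dequeue(): size=1
4. enqueue(91): size=2
5. enqueue(71): size=3
6. enqueue(77): size=4
7. enqueue(54): size=5
8. enqueue(47): size=6
9. enqueue(46): size=6=cap → OVERFLOW (fail)
10. dequeue(): size=5
11. enqueue(47): size=6
12. enqueue(94): size=6=cap → OVERFLOW (fail)
13. dequeue(): size=5
14. enqueue(46): size=6
15. dequeue(): size=5
16. enqueue(2): size=6

Answer: 9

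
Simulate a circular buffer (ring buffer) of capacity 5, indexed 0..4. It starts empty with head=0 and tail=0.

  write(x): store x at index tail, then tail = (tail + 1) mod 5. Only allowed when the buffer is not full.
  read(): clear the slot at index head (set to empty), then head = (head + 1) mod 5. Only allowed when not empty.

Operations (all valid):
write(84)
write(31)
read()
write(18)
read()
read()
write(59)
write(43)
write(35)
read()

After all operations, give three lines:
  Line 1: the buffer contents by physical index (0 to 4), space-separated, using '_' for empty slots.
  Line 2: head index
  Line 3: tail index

Answer: 35 _ _ _ 43
4
1

Derivation:
write(84): buf=[84 _ _ _ _], head=0, tail=1, size=1
write(31): buf=[84 31 _ _ _], head=0, tail=2, size=2
read(): buf=[_ 31 _ _ _], head=1, tail=2, size=1
write(18): buf=[_ 31 18 _ _], head=1, tail=3, size=2
read(): buf=[_ _ 18 _ _], head=2, tail=3, size=1
read(): buf=[_ _ _ _ _], head=3, tail=3, size=0
write(59): buf=[_ _ _ 59 _], head=3, tail=4, size=1
write(43): buf=[_ _ _ 59 43], head=3, tail=0, size=2
write(35): buf=[35 _ _ 59 43], head=3, tail=1, size=3
read(): buf=[35 _ _ _ 43], head=4, tail=1, size=2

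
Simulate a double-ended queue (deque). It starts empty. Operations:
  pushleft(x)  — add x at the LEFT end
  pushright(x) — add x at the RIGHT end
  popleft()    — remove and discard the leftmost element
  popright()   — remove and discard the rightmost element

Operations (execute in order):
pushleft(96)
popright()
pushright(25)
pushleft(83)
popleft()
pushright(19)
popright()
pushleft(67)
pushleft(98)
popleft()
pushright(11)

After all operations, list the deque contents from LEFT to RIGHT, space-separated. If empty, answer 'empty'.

Answer: 67 25 11

Derivation:
pushleft(96): [96]
popright(): []
pushright(25): [25]
pushleft(83): [83, 25]
popleft(): [25]
pushright(19): [25, 19]
popright(): [25]
pushleft(67): [67, 25]
pushleft(98): [98, 67, 25]
popleft(): [67, 25]
pushright(11): [67, 25, 11]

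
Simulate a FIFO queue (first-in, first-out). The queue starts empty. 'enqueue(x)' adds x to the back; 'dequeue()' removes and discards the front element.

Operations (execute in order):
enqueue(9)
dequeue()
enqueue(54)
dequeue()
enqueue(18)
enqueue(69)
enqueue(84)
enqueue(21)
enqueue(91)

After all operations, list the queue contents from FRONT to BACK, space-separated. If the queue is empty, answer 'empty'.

Answer: 18 69 84 21 91

Derivation:
enqueue(9): [9]
dequeue(): []
enqueue(54): [54]
dequeue(): []
enqueue(18): [18]
enqueue(69): [18, 69]
enqueue(84): [18, 69, 84]
enqueue(21): [18, 69, 84, 21]
enqueue(91): [18, 69, 84, 21, 91]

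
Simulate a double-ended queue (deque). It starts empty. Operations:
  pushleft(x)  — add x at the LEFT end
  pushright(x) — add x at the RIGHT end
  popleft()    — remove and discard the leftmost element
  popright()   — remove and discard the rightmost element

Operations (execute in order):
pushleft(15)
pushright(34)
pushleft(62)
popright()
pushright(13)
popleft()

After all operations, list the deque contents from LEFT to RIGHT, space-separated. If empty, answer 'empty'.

pushleft(15): [15]
pushright(34): [15, 34]
pushleft(62): [62, 15, 34]
popright(): [62, 15]
pushright(13): [62, 15, 13]
popleft(): [15, 13]

Answer: 15 13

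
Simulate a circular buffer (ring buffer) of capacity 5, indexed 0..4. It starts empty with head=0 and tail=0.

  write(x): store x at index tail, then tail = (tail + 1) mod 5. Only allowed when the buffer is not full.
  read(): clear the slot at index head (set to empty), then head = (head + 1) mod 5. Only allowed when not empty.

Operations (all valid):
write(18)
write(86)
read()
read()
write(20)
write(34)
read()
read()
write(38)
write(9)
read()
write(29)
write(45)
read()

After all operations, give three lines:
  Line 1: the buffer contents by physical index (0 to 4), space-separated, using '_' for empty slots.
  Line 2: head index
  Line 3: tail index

write(18): buf=[18 _ _ _ _], head=0, tail=1, size=1
write(86): buf=[18 86 _ _ _], head=0, tail=2, size=2
read(): buf=[_ 86 _ _ _], head=1, tail=2, size=1
read(): buf=[_ _ _ _ _], head=2, tail=2, size=0
write(20): buf=[_ _ 20 _ _], head=2, tail=3, size=1
write(34): buf=[_ _ 20 34 _], head=2, tail=4, size=2
read(): buf=[_ _ _ 34 _], head=3, tail=4, size=1
read(): buf=[_ _ _ _ _], head=4, tail=4, size=0
write(38): buf=[_ _ _ _ 38], head=4, tail=0, size=1
write(9): buf=[9 _ _ _ 38], head=4, tail=1, size=2
read(): buf=[9 _ _ _ _], head=0, tail=1, size=1
write(29): buf=[9 29 _ _ _], head=0, tail=2, size=2
write(45): buf=[9 29 45 _ _], head=0, tail=3, size=3
read(): buf=[_ 29 45 _ _], head=1, tail=3, size=2

Answer: _ 29 45 _ _
1
3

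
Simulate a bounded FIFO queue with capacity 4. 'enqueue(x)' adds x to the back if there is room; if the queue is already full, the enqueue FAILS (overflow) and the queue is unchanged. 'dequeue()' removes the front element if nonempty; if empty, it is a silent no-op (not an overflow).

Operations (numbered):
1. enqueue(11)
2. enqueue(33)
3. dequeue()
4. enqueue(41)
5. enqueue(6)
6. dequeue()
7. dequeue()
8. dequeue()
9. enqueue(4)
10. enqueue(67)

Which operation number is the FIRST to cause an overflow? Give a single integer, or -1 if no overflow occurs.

Answer: -1

Derivation:
1. enqueue(11): size=1
2. enqueue(33): size=2
3. dequeue(): size=1
4. enqueue(41): size=2
5. enqueue(6): size=3
6. dequeue(): size=2
7. dequeue(): size=1
8. dequeue(): size=0
9. enqueue(4): size=1
10. enqueue(67): size=2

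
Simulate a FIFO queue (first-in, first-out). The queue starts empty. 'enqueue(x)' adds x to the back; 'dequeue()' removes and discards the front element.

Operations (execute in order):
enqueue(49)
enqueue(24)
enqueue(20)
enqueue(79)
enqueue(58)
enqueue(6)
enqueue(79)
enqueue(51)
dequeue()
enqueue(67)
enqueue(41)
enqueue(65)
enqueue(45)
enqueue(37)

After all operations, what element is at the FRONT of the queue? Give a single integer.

enqueue(49): queue = [49]
enqueue(24): queue = [49, 24]
enqueue(20): queue = [49, 24, 20]
enqueue(79): queue = [49, 24, 20, 79]
enqueue(58): queue = [49, 24, 20, 79, 58]
enqueue(6): queue = [49, 24, 20, 79, 58, 6]
enqueue(79): queue = [49, 24, 20, 79, 58, 6, 79]
enqueue(51): queue = [49, 24, 20, 79, 58, 6, 79, 51]
dequeue(): queue = [24, 20, 79, 58, 6, 79, 51]
enqueue(67): queue = [24, 20, 79, 58, 6, 79, 51, 67]
enqueue(41): queue = [24, 20, 79, 58, 6, 79, 51, 67, 41]
enqueue(65): queue = [24, 20, 79, 58, 6, 79, 51, 67, 41, 65]
enqueue(45): queue = [24, 20, 79, 58, 6, 79, 51, 67, 41, 65, 45]
enqueue(37): queue = [24, 20, 79, 58, 6, 79, 51, 67, 41, 65, 45, 37]

Answer: 24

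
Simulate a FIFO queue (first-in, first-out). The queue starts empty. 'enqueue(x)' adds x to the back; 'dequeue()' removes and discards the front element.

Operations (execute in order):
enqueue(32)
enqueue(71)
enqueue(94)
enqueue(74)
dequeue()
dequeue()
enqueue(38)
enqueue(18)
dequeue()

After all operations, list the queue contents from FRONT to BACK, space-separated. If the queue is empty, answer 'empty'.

enqueue(32): [32]
enqueue(71): [32, 71]
enqueue(94): [32, 71, 94]
enqueue(74): [32, 71, 94, 74]
dequeue(): [71, 94, 74]
dequeue(): [94, 74]
enqueue(38): [94, 74, 38]
enqueue(18): [94, 74, 38, 18]
dequeue(): [74, 38, 18]

Answer: 74 38 18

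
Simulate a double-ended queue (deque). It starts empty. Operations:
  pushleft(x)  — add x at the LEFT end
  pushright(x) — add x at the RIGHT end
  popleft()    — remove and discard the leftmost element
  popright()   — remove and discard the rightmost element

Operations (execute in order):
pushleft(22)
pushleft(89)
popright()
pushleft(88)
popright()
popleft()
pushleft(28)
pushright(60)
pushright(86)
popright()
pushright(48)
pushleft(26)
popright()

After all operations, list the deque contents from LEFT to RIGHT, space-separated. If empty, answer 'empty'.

pushleft(22): [22]
pushleft(89): [89, 22]
popright(): [89]
pushleft(88): [88, 89]
popright(): [88]
popleft(): []
pushleft(28): [28]
pushright(60): [28, 60]
pushright(86): [28, 60, 86]
popright(): [28, 60]
pushright(48): [28, 60, 48]
pushleft(26): [26, 28, 60, 48]
popright(): [26, 28, 60]

Answer: 26 28 60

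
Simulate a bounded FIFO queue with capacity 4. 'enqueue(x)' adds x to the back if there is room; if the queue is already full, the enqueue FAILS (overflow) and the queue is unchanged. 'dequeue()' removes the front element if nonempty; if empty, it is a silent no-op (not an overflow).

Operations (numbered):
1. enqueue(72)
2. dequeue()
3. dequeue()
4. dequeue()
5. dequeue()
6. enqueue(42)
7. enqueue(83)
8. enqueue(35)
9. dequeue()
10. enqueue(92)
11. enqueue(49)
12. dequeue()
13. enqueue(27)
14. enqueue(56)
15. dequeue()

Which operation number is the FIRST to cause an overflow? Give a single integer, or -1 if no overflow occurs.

1. enqueue(72): size=1
2. dequeue(): size=0
3. dequeue(): empty, no-op, size=0
4. dequeue(): empty, no-op, size=0
5. dequeue(): empty, no-op, size=0
6. enqueue(42): size=1
7. enqueue(83): size=2
8. enqueue(35): size=3
9. dequeue(): size=2
10. enqueue(92): size=3
11. enqueue(49): size=4
12. dequeue(): size=3
13. enqueue(27): size=4
14. enqueue(56): size=4=cap → OVERFLOW (fail)
15. dequeue(): size=3

Answer: 14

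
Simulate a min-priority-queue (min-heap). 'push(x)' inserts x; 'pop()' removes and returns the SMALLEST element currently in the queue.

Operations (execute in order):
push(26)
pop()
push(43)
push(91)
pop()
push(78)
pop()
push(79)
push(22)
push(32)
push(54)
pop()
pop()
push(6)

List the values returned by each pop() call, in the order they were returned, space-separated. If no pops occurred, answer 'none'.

Answer: 26 43 78 22 32

Derivation:
push(26): heap contents = [26]
pop() → 26: heap contents = []
push(43): heap contents = [43]
push(91): heap contents = [43, 91]
pop() → 43: heap contents = [91]
push(78): heap contents = [78, 91]
pop() → 78: heap contents = [91]
push(79): heap contents = [79, 91]
push(22): heap contents = [22, 79, 91]
push(32): heap contents = [22, 32, 79, 91]
push(54): heap contents = [22, 32, 54, 79, 91]
pop() → 22: heap contents = [32, 54, 79, 91]
pop() → 32: heap contents = [54, 79, 91]
push(6): heap contents = [6, 54, 79, 91]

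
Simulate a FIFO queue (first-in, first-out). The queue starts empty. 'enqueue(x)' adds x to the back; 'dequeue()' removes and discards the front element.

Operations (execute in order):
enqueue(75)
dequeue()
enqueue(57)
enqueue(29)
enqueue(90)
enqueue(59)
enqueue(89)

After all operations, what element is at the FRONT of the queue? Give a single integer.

Answer: 57

Derivation:
enqueue(75): queue = [75]
dequeue(): queue = []
enqueue(57): queue = [57]
enqueue(29): queue = [57, 29]
enqueue(90): queue = [57, 29, 90]
enqueue(59): queue = [57, 29, 90, 59]
enqueue(89): queue = [57, 29, 90, 59, 89]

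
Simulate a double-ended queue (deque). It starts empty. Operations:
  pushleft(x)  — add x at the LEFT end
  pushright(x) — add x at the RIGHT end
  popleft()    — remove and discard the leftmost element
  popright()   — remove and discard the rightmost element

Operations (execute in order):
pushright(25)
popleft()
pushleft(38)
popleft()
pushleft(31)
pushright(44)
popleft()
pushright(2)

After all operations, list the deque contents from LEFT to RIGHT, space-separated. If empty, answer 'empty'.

pushright(25): [25]
popleft(): []
pushleft(38): [38]
popleft(): []
pushleft(31): [31]
pushright(44): [31, 44]
popleft(): [44]
pushright(2): [44, 2]

Answer: 44 2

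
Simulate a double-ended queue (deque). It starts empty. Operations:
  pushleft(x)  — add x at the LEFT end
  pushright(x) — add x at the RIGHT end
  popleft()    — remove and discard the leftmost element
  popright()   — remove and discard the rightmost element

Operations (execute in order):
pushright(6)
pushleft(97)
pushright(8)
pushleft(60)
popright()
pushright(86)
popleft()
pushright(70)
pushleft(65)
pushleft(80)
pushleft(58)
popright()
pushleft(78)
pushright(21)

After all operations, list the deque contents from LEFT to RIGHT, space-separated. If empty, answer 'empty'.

Answer: 78 58 80 65 97 6 86 21

Derivation:
pushright(6): [6]
pushleft(97): [97, 6]
pushright(8): [97, 6, 8]
pushleft(60): [60, 97, 6, 8]
popright(): [60, 97, 6]
pushright(86): [60, 97, 6, 86]
popleft(): [97, 6, 86]
pushright(70): [97, 6, 86, 70]
pushleft(65): [65, 97, 6, 86, 70]
pushleft(80): [80, 65, 97, 6, 86, 70]
pushleft(58): [58, 80, 65, 97, 6, 86, 70]
popright(): [58, 80, 65, 97, 6, 86]
pushleft(78): [78, 58, 80, 65, 97, 6, 86]
pushright(21): [78, 58, 80, 65, 97, 6, 86, 21]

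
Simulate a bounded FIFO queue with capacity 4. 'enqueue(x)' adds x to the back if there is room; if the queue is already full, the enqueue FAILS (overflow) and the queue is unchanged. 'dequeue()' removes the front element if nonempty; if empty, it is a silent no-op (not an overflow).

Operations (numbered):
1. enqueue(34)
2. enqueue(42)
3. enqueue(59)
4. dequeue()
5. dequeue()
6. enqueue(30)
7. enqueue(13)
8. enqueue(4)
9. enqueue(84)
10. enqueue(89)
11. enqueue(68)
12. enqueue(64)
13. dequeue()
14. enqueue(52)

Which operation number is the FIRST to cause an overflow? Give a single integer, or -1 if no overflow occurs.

Answer: 9

Derivation:
1. enqueue(34): size=1
2. enqueue(42): size=2
3. enqueue(59): size=3
4. dequeue(): size=2
5. dequeue(): size=1
6. enqueue(30): size=2
7. enqueue(13): size=3
8. enqueue(4): size=4
9. enqueue(84): size=4=cap → OVERFLOW (fail)
10. enqueue(89): size=4=cap → OVERFLOW (fail)
11. enqueue(68): size=4=cap → OVERFLOW (fail)
12. enqueue(64): size=4=cap → OVERFLOW (fail)
13. dequeue(): size=3
14. enqueue(52): size=4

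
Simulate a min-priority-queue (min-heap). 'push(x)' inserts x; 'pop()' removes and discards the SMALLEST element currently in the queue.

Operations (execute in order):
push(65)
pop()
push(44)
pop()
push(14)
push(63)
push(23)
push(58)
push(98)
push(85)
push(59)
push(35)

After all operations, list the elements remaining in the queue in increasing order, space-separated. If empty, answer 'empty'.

Answer: 14 23 35 58 59 63 85 98

Derivation:
push(65): heap contents = [65]
pop() → 65: heap contents = []
push(44): heap contents = [44]
pop() → 44: heap contents = []
push(14): heap contents = [14]
push(63): heap contents = [14, 63]
push(23): heap contents = [14, 23, 63]
push(58): heap contents = [14, 23, 58, 63]
push(98): heap contents = [14, 23, 58, 63, 98]
push(85): heap contents = [14, 23, 58, 63, 85, 98]
push(59): heap contents = [14, 23, 58, 59, 63, 85, 98]
push(35): heap contents = [14, 23, 35, 58, 59, 63, 85, 98]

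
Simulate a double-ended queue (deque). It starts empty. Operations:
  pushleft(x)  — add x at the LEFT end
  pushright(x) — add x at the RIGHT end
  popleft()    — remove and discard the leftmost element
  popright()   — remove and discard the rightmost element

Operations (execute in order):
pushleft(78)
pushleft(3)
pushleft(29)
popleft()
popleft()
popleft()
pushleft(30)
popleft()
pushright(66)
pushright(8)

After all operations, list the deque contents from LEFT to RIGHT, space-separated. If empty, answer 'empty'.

pushleft(78): [78]
pushleft(3): [3, 78]
pushleft(29): [29, 3, 78]
popleft(): [3, 78]
popleft(): [78]
popleft(): []
pushleft(30): [30]
popleft(): []
pushright(66): [66]
pushright(8): [66, 8]

Answer: 66 8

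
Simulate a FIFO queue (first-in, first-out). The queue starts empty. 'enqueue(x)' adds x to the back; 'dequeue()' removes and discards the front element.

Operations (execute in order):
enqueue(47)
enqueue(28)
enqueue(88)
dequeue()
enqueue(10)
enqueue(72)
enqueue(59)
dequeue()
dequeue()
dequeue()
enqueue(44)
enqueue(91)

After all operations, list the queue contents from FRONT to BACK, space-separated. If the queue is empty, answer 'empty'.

Answer: 72 59 44 91

Derivation:
enqueue(47): [47]
enqueue(28): [47, 28]
enqueue(88): [47, 28, 88]
dequeue(): [28, 88]
enqueue(10): [28, 88, 10]
enqueue(72): [28, 88, 10, 72]
enqueue(59): [28, 88, 10, 72, 59]
dequeue(): [88, 10, 72, 59]
dequeue(): [10, 72, 59]
dequeue(): [72, 59]
enqueue(44): [72, 59, 44]
enqueue(91): [72, 59, 44, 91]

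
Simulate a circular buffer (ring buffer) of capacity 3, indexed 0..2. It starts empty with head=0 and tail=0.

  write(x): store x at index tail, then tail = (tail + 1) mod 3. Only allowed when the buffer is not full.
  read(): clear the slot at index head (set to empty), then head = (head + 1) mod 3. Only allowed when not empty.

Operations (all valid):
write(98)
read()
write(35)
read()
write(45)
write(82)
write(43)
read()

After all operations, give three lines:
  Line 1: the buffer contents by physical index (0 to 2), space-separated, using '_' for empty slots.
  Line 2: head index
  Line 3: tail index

write(98): buf=[98 _ _], head=0, tail=1, size=1
read(): buf=[_ _ _], head=1, tail=1, size=0
write(35): buf=[_ 35 _], head=1, tail=2, size=1
read(): buf=[_ _ _], head=2, tail=2, size=0
write(45): buf=[_ _ 45], head=2, tail=0, size=1
write(82): buf=[82 _ 45], head=2, tail=1, size=2
write(43): buf=[82 43 45], head=2, tail=2, size=3
read(): buf=[82 43 _], head=0, tail=2, size=2

Answer: 82 43 _
0
2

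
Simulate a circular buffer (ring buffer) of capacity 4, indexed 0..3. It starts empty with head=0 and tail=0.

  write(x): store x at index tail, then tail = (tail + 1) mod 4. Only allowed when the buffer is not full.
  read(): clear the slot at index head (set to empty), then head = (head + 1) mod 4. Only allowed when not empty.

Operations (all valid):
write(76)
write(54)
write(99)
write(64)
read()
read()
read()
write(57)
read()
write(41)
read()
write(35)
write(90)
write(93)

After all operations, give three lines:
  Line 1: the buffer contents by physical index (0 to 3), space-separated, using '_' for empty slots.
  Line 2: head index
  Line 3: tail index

write(76): buf=[76 _ _ _], head=0, tail=1, size=1
write(54): buf=[76 54 _ _], head=0, tail=2, size=2
write(99): buf=[76 54 99 _], head=0, tail=3, size=3
write(64): buf=[76 54 99 64], head=0, tail=0, size=4
read(): buf=[_ 54 99 64], head=1, tail=0, size=3
read(): buf=[_ _ 99 64], head=2, tail=0, size=2
read(): buf=[_ _ _ 64], head=3, tail=0, size=1
write(57): buf=[57 _ _ 64], head=3, tail=1, size=2
read(): buf=[57 _ _ _], head=0, tail=1, size=1
write(41): buf=[57 41 _ _], head=0, tail=2, size=2
read(): buf=[_ 41 _ _], head=1, tail=2, size=1
write(35): buf=[_ 41 35 _], head=1, tail=3, size=2
write(90): buf=[_ 41 35 90], head=1, tail=0, size=3
write(93): buf=[93 41 35 90], head=1, tail=1, size=4

Answer: 93 41 35 90
1
1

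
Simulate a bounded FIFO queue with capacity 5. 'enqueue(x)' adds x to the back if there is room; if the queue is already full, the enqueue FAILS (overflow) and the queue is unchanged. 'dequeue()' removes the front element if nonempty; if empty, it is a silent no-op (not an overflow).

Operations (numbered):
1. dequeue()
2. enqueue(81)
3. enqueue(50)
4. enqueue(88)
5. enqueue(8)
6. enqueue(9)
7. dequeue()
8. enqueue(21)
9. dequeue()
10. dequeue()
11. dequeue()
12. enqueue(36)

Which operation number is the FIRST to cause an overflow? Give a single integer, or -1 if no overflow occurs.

1. dequeue(): empty, no-op, size=0
2. enqueue(81): size=1
3. enqueue(50): size=2
4. enqueue(88): size=3
5. enqueue(8): size=4
6. enqueue(9): size=5
7. dequeue(): size=4
8. enqueue(21): size=5
9. dequeue(): size=4
10. dequeue(): size=3
11. dequeue(): size=2
12. enqueue(36): size=3

Answer: -1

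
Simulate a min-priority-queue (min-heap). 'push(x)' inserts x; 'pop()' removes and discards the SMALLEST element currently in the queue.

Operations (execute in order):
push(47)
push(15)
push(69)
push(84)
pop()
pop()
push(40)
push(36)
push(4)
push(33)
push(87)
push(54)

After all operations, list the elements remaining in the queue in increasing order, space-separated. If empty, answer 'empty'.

Answer: 4 33 36 40 54 69 84 87

Derivation:
push(47): heap contents = [47]
push(15): heap contents = [15, 47]
push(69): heap contents = [15, 47, 69]
push(84): heap contents = [15, 47, 69, 84]
pop() → 15: heap contents = [47, 69, 84]
pop() → 47: heap contents = [69, 84]
push(40): heap contents = [40, 69, 84]
push(36): heap contents = [36, 40, 69, 84]
push(4): heap contents = [4, 36, 40, 69, 84]
push(33): heap contents = [4, 33, 36, 40, 69, 84]
push(87): heap contents = [4, 33, 36, 40, 69, 84, 87]
push(54): heap contents = [4, 33, 36, 40, 54, 69, 84, 87]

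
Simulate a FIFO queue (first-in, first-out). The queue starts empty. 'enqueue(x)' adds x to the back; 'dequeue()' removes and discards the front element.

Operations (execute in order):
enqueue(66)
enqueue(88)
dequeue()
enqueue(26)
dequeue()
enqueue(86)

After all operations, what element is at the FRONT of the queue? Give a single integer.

enqueue(66): queue = [66]
enqueue(88): queue = [66, 88]
dequeue(): queue = [88]
enqueue(26): queue = [88, 26]
dequeue(): queue = [26]
enqueue(86): queue = [26, 86]

Answer: 26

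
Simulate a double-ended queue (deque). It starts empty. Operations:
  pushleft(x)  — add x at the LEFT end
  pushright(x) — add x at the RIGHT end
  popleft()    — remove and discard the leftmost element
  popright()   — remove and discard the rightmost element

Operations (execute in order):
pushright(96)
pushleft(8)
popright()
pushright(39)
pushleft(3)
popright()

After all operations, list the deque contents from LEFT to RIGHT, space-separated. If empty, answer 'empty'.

Answer: 3 8

Derivation:
pushright(96): [96]
pushleft(8): [8, 96]
popright(): [8]
pushright(39): [8, 39]
pushleft(3): [3, 8, 39]
popright(): [3, 8]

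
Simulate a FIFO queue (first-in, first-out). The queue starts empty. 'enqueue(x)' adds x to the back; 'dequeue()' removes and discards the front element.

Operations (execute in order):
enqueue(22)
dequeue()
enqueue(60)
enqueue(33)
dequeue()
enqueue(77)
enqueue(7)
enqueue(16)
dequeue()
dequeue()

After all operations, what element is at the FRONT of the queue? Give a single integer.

Answer: 7

Derivation:
enqueue(22): queue = [22]
dequeue(): queue = []
enqueue(60): queue = [60]
enqueue(33): queue = [60, 33]
dequeue(): queue = [33]
enqueue(77): queue = [33, 77]
enqueue(7): queue = [33, 77, 7]
enqueue(16): queue = [33, 77, 7, 16]
dequeue(): queue = [77, 7, 16]
dequeue(): queue = [7, 16]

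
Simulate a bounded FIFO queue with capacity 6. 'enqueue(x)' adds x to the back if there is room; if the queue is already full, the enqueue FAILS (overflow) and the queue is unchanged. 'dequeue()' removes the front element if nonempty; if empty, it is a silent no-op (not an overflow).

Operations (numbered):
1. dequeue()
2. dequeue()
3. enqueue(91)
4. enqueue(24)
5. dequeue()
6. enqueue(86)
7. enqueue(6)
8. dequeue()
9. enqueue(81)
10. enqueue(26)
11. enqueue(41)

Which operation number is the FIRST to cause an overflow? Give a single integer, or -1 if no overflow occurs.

Answer: -1

Derivation:
1. dequeue(): empty, no-op, size=0
2. dequeue(): empty, no-op, size=0
3. enqueue(91): size=1
4. enqueue(24): size=2
5. dequeue(): size=1
6. enqueue(86): size=2
7. enqueue(6): size=3
8. dequeue(): size=2
9. enqueue(81): size=3
10. enqueue(26): size=4
11. enqueue(41): size=5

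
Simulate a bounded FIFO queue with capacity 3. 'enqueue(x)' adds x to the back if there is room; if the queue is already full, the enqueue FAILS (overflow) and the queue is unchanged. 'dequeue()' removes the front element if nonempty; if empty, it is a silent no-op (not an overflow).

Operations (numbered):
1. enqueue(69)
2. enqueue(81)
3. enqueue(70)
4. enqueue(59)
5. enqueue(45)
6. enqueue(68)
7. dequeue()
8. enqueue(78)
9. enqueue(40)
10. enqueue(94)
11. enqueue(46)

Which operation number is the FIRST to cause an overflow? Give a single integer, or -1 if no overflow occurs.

Answer: 4

Derivation:
1. enqueue(69): size=1
2. enqueue(81): size=2
3. enqueue(70): size=3
4. enqueue(59): size=3=cap → OVERFLOW (fail)
5. enqueue(45): size=3=cap → OVERFLOW (fail)
6. enqueue(68): size=3=cap → OVERFLOW (fail)
7. dequeue(): size=2
8. enqueue(78): size=3
9. enqueue(40): size=3=cap → OVERFLOW (fail)
10. enqueue(94): size=3=cap → OVERFLOW (fail)
11. enqueue(46): size=3=cap → OVERFLOW (fail)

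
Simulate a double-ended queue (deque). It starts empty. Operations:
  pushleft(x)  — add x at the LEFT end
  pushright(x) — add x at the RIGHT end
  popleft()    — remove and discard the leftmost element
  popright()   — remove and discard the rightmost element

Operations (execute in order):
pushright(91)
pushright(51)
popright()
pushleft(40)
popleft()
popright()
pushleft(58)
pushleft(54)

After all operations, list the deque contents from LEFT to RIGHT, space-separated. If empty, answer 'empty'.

pushright(91): [91]
pushright(51): [91, 51]
popright(): [91]
pushleft(40): [40, 91]
popleft(): [91]
popright(): []
pushleft(58): [58]
pushleft(54): [54, 58]

Answer: 54 58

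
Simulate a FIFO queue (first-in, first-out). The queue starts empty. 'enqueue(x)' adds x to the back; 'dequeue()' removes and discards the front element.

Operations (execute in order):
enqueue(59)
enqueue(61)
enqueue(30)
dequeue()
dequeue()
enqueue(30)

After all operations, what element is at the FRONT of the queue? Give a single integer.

enqueue(59): queue = [59]
enqueue(61): queue = [59, 61]
enqueue(30): queue = [59, 61, 30]
dequeue(): queue = [61, 30]
dequeue(): queue = [30]
enqueue(30): queue = [30, 30]

Answer: 30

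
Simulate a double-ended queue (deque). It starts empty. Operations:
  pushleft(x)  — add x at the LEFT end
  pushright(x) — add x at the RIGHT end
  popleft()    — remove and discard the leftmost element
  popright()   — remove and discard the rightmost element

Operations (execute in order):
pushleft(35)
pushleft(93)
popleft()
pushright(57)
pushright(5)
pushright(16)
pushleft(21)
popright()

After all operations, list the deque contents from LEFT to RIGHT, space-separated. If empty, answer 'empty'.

Answer: 21 35 57 5

Derivation:
pushleft(35): [35]
pushleft(93): [93, 35]
popleft(): [35]
pushright(57): [35, 57]
pushright(5): [35, 57, 5]
pushright(16): [35, 57, 5, 16]
pushleft(21): [21, 35, 57, 5, 16]
popright(): [21, 35, 57, 5]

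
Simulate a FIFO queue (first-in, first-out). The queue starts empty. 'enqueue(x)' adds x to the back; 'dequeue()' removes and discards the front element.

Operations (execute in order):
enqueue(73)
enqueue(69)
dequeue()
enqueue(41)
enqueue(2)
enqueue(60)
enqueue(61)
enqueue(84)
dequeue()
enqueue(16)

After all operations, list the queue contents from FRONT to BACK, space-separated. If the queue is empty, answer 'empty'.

Answer: 41 2 60 61 84 16

Derivation:
enqueue(73): [73]
enqueue(69): [73, 69]
dequeue(): [69]
enqueue(41): [69, 41]
enqueue(2): [69, 41, 2]
enqueue(60): [69, 41, 2, 60]
enqueue(61): [69, 41, 2, 60, 61]
enqueue(84): [69, 41, 2, 60, 61, 84]
dequeue(): [41, 2, 60, 61, 84]
enqueue(16): [41, 2, 60, 61, 84, 16]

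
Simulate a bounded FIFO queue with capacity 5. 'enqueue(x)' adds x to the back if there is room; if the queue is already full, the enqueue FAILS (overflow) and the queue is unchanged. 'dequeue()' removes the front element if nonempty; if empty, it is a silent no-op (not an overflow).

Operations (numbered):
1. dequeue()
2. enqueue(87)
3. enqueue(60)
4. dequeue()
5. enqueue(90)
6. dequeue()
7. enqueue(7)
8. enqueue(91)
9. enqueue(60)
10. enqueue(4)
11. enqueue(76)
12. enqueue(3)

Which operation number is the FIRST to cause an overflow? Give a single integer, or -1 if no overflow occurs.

1. dequeue(): empty, no-op, size=0
2. enqueue(87): size=1
3. enqueue(60): size=2
4. dequeue(): size=1
5. enqueue(90): size=2
6. dequeue(): size=1
7. enqueue(7): size=2
8. enqueue(91): size=3
9. enqueue(60): size=4
10. enqueue(4): size=5
11. enqueue(76): size=5=cap → OVERFLOW (fail)
12. enqueue(3): size=5=cap → OVERFLOW (fail)

Answer: 11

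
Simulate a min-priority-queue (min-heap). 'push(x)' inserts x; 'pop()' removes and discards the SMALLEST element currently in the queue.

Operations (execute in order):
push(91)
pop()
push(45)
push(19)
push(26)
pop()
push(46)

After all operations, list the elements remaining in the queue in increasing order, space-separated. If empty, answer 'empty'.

Answer: 26 45 46

Derivation:
push(91): heap contents = [91]
pop() → 91: heap contents = []
push(45): heap contents = [45]
push(19): heap contents = [19, 45]
push(26): heap contents = [19, 26, 45]
pop() → 19: heap contents = [26, 45]
push(46): heap contents = [26, 45, 46]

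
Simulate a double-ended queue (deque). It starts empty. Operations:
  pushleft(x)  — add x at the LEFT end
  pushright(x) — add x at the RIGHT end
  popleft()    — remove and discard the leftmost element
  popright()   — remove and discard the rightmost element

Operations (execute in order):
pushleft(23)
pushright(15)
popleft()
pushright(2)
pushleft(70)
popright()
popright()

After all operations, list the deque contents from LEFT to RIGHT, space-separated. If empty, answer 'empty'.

pushleft(23): [23]
pushright(15): [23, 15]
popleft(): [15]
pushright(2): [15, 2]
pushleft(70): [70, 15, 2]
popright(): [70, 15]
popright(): [70]

Answer: 70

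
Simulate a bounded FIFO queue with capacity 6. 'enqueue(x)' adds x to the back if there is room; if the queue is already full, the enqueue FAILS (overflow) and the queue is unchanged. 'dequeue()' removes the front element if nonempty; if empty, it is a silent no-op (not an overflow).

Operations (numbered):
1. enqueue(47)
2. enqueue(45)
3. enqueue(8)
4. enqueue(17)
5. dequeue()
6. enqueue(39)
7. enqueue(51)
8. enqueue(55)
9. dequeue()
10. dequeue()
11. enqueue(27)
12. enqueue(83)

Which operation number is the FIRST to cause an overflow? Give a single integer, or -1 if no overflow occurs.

Answer: -1

Derivation:
1. enqueue(47): size=1
2. enqueue(45): size=2
3. enqueue(8): size=3
4. enqueue(17): size=4
5. dequeue(): size=3
6. enqueue(39): size=4
7. enqueue(51): size=5
8. enqueue(55): size=6
9. dequeue(): size=5
10. dequeue(): size=4
11. enqueue(27): size=5
12. enqueue(83): size=6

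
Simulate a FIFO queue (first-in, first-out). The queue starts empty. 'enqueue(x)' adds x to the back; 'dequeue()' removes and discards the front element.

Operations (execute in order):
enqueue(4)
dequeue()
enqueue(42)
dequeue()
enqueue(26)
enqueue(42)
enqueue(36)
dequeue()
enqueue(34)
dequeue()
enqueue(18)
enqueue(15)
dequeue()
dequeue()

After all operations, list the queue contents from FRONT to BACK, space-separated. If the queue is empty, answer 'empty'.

enqueue(4): [4]
dequeue(): []
enqueue(42): [42]
dequeue(): []
enqueue(26): [26]
enqueue(42): [26, 42]
enqueue(36): [26, 42, 36]
dequeue(): [42, 36]
enqueue(34): [42, 36, 34]
dequeue(): [36, 34]
enqueue(18): [36, 34, 18]
enqueue(15): [36, 34, 18, 15]
dequeue(): [34, 18, 15]
dequeue(): [18, 15]

Answer: 18 15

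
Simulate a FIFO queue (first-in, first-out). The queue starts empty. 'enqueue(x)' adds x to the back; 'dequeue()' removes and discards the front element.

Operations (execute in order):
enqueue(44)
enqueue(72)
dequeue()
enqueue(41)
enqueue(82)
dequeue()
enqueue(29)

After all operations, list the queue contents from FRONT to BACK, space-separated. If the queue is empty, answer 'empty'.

enqueue(44): [44]
enqueue(72): [44, 72]
dequeue(): [72]
enqueue(41): [72, 41]
enqueue(82): [72, 41, 82]
dequeue(): [41, 82]
enqueue(29): [41, 82, 29]

Answer: 41 82 29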